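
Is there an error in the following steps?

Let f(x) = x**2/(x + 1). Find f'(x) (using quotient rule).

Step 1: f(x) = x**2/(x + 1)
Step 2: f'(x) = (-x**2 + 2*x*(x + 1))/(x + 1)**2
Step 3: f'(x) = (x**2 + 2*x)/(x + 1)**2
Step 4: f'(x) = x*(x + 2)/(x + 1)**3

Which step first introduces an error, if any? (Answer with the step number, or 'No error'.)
Step 4

Step 4 is incorrect due to a wrong exponent.
The step shows: x*(x + 2)/(x + 1)**3
The correct value should be: x*(x + 2)/(x + 1)**2

Explanation: The exponent -2 on x + 1 was incorrectly written as -3: the term x*(x + 2)/(x + 1)**2 was incorrectly written as x*(x + 2)/(x + 1)**3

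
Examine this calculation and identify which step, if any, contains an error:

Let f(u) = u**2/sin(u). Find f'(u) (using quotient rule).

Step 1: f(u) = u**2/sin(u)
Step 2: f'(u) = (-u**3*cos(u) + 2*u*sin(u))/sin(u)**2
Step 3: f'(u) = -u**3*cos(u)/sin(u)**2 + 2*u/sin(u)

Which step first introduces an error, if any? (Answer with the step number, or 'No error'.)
Step 2

Step 2 is incorrect due to a wrong exponent.
The step shows: (-u**3*cos(u) + 2*u*sin(u))/sin(u)**2
The correct value should be: (-u**2*cos(u) + 2*u*sin(u))/sin(u)**2

Explanation: The exponent 2 on u was incorrectly written as 3: the term (-u**2*cos(u) + 2*u*sin(u))/sin(u)**2 was incorrectly written as (-u**3*cos(u) + 2*u*sin(u))/sin(u)**2
The later steps are derived from this incorrect expression, so the error originates in Step 2.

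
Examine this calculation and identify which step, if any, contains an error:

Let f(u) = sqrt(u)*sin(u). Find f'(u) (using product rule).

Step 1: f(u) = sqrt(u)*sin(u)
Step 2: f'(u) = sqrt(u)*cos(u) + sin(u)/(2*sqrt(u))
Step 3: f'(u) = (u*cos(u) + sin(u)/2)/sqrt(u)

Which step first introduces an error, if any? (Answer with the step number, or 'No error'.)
No error

All steps in this derivation are correct.
The final answer f'(u) = (u*cos(u) + sin(u)/2)/sqrt(u) is valid.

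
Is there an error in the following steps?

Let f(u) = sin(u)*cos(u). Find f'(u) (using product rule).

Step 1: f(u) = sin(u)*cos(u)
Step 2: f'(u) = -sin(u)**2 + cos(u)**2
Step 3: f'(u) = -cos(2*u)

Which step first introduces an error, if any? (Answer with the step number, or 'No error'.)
Step 3

Step 3 is incorrect due to a sign flip.
The step shows: -cos(2*u)
The correct value should be: cos(2*u)

Explanation: The sign of the whole expression was flipped: the term cos(2*u) was incorrectly written as -cos(2*u)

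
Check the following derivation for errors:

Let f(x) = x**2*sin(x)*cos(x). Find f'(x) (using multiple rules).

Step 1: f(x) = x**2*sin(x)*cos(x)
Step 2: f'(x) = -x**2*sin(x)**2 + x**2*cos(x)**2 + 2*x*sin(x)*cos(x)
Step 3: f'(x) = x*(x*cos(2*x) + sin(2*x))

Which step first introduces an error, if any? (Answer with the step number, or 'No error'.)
No error

All steps in this derivation are correct.
The final answer f'(x) = x*(x*cos(2*x) + sin(2*x)) is valid.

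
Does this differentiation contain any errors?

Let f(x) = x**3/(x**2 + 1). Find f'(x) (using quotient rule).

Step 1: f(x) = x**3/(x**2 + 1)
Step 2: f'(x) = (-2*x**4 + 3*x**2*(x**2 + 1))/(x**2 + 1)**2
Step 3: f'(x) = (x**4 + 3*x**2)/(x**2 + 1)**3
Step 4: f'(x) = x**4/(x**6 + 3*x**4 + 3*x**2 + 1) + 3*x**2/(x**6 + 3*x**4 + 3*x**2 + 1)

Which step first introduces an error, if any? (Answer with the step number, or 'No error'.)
Step 3

Step 3 is incorrect due to a wrong exponent.
The step shows: (x**4 + 3*x**2)/(x**2 + 1)**3
The correct value should be: (x**4 + 3*x**2)/(x**2 + 1)**2

Explanation: The exponent -2 on x**2 + 1 was incorrectly written as -3: the term (x**4 + 3*x**2)/(x**2 + 1)**2 was incorrectly written as (x**4 + 3*x**2)/(x**2 + 1)**3
The later steps are derived from this incorrect expression, so the error originates in Step 3.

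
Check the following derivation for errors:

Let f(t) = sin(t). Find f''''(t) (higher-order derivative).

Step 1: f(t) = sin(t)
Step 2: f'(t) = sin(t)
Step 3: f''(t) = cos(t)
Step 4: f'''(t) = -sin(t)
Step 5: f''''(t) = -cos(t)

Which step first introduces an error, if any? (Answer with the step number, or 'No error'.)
Step 2

Step 2 is incorrect due to a wrong trig function.
The step shows: sin(t)
The correct value should be: cos(t)

Explanation: cos(t) was incorrectly written as sin(t): the term cos(t) was incorrectly written as sin(t)
The later steps are derived from this incorrect expression, so the error originates in Step 2.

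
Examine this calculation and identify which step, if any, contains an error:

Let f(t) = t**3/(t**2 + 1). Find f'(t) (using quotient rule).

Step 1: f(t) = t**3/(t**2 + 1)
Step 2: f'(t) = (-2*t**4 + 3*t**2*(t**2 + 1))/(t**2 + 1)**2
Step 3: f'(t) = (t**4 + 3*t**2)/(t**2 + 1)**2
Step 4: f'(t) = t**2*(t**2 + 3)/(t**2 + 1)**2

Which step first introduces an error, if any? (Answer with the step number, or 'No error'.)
No error

All steps in this derivation are correct.
The final answer f'(t) = t**2*(t**2 + 3)/(t**2 + 1)**2 is valid.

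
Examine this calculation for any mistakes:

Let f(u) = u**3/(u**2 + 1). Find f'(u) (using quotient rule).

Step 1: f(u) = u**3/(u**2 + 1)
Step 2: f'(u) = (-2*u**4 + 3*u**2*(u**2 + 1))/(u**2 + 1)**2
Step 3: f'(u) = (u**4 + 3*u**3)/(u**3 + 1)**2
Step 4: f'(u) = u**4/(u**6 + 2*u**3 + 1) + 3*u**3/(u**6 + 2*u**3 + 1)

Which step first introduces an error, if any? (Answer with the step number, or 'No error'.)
Step 3

Step 3 is incorrect due to a wrong exponent.
The step shows: (u**4 + 3*u**3)/(u**3 + 1)**2
The correct value should be: (u**4 + 3*u**2)/(u**2 + 1)**2

Explanation: The exponent 2 on u was incorrectly written as 3: the term (u**4 + 3*u**2)/(u**2 + 1)**2 was incorrectly written as (u**4 + 3*u**3)/(u**3 + 1)**2
The later steps are derived from this incorrect expression, so the error originates in Step 3.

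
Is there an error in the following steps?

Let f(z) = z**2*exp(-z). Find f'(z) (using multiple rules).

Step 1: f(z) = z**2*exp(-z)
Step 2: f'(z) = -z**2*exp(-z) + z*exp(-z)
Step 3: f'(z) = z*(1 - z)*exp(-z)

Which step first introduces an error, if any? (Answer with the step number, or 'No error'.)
Step 2

Step 2 is incorrect due to a wrong coefficient.
The step shows: -z**2*exp(-z) + z*exp(-z)
The correct value should be: -z**2*exp(-z) + 2*z*exp(-z)

Explanation: The coefficient 2 was incorrectly written as 1: the term 2*z*exp(-z) was incorrectly written as z*exp(-z)
The later steps are derived from this incorrect expression, so the error originates in Step 2.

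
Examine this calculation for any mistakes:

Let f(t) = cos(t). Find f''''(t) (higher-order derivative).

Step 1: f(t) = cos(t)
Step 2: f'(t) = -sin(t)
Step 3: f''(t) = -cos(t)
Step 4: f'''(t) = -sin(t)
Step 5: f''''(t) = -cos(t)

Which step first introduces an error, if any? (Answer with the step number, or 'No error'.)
Step 4

Step 4 is incorrect due to a sign flip.
The step shows: -sin(t)
The correct value should be: sin(t)

Explanation: The sign of the whole expression was flipped: the term sin(t) was incorrectly written as -sin(t)
The later steps are derived from this incorrect expression, so the error originates in Step 4.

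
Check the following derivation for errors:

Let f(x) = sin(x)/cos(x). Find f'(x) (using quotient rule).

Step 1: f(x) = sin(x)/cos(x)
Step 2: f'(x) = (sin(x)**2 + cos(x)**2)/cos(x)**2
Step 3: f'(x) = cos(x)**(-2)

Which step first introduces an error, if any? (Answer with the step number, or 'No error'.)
No error

All steps in this derivation are correct.
The final answer f'(x) = cos(x)**(-2) is valid.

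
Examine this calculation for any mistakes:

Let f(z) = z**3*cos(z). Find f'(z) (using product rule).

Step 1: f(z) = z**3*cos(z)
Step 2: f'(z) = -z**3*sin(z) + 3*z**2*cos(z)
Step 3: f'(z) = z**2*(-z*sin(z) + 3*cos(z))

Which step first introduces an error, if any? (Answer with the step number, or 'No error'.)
No error

All steps in this derivation are correct.
The final answer f'(z) = z**2*(-z*sin(z) + 3*cos(z)) is valid.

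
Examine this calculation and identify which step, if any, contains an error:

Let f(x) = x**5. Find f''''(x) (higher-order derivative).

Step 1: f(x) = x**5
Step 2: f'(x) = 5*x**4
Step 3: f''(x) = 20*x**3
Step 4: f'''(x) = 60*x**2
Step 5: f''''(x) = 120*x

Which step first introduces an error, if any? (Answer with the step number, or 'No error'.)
No error

All steps in this derivation are correct.
The final answer f''''(x) = 120*x is valid.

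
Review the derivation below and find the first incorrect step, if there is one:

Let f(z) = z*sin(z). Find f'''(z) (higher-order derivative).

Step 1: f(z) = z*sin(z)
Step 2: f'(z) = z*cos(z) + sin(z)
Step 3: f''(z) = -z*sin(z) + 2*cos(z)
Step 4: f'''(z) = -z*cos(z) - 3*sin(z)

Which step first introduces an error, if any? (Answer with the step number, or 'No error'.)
No error

All steps in this derivation are correct.
The final answer f'''(z) = -z*cos(z) - 3*sin(z) is valid.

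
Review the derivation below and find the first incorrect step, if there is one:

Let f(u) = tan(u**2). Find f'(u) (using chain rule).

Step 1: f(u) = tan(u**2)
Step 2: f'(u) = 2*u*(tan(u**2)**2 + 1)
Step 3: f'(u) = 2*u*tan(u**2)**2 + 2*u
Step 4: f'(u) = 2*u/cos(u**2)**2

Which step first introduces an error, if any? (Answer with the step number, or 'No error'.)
No error

All steps in this derivation are correct.
The final answer f'(u) = 2*u/cos(u**2)**2 is valid.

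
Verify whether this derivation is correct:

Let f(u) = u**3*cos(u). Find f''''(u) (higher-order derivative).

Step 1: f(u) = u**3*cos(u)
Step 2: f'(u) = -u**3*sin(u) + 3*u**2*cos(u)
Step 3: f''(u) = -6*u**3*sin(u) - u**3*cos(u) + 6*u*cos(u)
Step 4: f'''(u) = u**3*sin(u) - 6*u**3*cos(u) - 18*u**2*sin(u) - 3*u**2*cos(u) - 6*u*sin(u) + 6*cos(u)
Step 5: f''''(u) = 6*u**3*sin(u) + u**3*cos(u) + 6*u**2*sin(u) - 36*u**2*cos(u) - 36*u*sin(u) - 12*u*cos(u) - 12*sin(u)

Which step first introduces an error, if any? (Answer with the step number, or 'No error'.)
Step 3

Step 3 is incorrect due to a wrong exponent.
The step shows: -6*u**3*sin(u) - u**3*cos(u) + 6*u*cos(u)
The correct value should be: -u**3*cos(u) - 6*u**2*sin(u) + 6*u*cos(u)

Explanation: The exponent 2 on u was incorrectly written as 3: the term -6*u**2*sin(u) was incorrectly written as -6*u**3*sin(u)
The later steps are derived from this incorrect expression, so the error originates in Step 3.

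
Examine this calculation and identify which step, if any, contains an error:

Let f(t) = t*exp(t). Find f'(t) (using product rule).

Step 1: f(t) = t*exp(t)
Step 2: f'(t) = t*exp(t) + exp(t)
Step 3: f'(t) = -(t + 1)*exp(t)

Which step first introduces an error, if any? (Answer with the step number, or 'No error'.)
Step 3

Step 3 is incorrect due to a sign flip.
The step shows: -(t + 1)*exp(t)
The correct value should be: (t + 1)*exp(t)

Explanation: The sign of the whole expression was flipped: the term (t + 1)*exp(t) was incorrectly written as -(t + 1)*exp(t)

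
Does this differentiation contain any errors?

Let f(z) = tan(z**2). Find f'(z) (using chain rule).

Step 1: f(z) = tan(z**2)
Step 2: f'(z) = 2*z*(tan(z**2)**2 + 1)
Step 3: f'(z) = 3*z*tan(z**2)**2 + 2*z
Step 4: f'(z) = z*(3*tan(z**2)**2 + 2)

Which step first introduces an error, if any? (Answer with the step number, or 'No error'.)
Step 3

Step 3 is incorrect due to a wrong coefficient.
The step shows: 3*z*tan(z**2)**2 + 2*z
The correct value should be: 2*z*tan(z**2)**2 + 2*z

Explanation: The coefficient 2 was incorrectly written as 3: the term 2*z*tan(z**2)**2 was incorrectly written as 3*z*tan(z**2)**2
The later steps are derived from this incorrect expression, so the error originates in Step 3.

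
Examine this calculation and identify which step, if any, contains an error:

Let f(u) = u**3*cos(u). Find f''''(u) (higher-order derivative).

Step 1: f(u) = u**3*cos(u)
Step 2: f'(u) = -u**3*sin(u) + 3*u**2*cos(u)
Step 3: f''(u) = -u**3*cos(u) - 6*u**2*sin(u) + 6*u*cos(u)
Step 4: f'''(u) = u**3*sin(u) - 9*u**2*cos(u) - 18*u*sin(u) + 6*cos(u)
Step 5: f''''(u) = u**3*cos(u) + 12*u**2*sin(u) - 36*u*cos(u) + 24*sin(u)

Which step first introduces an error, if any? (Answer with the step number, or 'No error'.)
Step 5

Step 5 is incorrect due to a sign flip.
The step shows: u**3*cos(u) + 12*u**2*sin(u) - 36*u*cos(u) + 24*sin(u)
The correct value should be: u**3*cos(u) + 12*u**2*sin(u) - 36*u*cos(u) - 24*sin(u)

Explanation: The sign of one term was flipped: the term -24*sin(u) was incorrectly written as 24*sin(u)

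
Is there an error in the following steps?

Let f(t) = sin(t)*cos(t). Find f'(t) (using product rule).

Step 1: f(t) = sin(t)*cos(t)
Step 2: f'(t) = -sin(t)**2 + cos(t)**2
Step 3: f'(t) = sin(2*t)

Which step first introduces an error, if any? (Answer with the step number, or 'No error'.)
Step 3

Step 3 is incorrect due to a wrong trig function.
The step shows: sin(2*t)
The correct value should be: cos(2*t)

Explanation: cos(2*t) was incorrectly written as sin(2*t): the term cos(2*t) was incorrectly written as sin(2*t)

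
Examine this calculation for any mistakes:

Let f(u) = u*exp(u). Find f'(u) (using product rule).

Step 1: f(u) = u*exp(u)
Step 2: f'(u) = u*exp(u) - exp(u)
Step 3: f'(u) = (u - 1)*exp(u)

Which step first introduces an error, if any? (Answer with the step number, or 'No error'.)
Step 2

Step 2 is incorrect due to a sign flip.
The step shows: u*exp(u) - exp(u)
The correct value should be: u*exp(u) + exp(u)

Explanation: The sign of one term was flipped: the term exp(u) was incorrectly written as -exp(u)
The later steps are derived from this incorrect expression, so the error originates in Step 2.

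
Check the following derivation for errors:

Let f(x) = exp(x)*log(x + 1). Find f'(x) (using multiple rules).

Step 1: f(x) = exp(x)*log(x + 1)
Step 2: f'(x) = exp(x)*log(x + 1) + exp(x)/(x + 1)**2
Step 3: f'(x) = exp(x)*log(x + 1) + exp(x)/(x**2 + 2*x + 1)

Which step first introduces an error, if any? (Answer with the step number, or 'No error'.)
Step 2

Step 2 is incorrect due to a wrong exponent.
The step shows: exp(x)*log(x + 1) + exp(x)/(x + 1)**2
The correct value should be: exp(x)*log(x + 1) + exp(x)/(x + 1)

Explanation: The exponent -1 on x + 1 was incorrectly written as -2: the term exp(x)/(x + 1) was incorrectly written as exp(x)/(x + 1)**2
The later steps are derived from this incorrect expression, so the error originates in Step 2.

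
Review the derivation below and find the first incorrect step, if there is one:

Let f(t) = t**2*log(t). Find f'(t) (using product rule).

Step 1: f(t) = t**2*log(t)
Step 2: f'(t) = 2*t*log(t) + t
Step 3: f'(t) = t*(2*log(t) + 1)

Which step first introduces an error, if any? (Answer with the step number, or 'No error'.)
No error

All steps in this derivation are correct.
The final answer f'(t) = t*(2*log(t) + 1) is valid.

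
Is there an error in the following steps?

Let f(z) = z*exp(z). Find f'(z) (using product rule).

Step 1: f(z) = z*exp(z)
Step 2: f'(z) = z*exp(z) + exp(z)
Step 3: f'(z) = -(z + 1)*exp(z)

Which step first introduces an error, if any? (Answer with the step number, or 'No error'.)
Step 3

Step 3 is incorrect due to a sign flip.
The step shows: -(z + 1)*exp(z)
The correct value should be: (z + 1)*exp(z)

Explanation: The sign of the whole expression was flipped: the term (z + 1)*exp(z) was incorrectly written as -(z + 1)*exp(z)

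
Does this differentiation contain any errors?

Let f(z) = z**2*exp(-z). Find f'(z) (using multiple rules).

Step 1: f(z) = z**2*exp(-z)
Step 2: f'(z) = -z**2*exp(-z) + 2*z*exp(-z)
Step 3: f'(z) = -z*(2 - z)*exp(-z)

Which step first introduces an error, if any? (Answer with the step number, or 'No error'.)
Step 3

Step 3 is incorrect due to a sign flip.
The step shows: -z*(2 - z)*exp(-z)
The correct value should be: z*(2 - z)*exp(-z)

Explanation: The sign of the whole expression was flipped: the term z*(2 - z)*exp(-z) was incorrectly written as -z*(2 - z)*exp(-z)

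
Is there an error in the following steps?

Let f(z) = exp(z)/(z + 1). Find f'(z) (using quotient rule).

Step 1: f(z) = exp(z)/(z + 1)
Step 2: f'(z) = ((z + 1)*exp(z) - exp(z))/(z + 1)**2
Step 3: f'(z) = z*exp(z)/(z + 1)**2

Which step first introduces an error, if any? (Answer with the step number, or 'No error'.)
No error

All steps in this derivation are correct.
The final answer f'(z) = z*exp(z)/(z + 1)**2 is valid.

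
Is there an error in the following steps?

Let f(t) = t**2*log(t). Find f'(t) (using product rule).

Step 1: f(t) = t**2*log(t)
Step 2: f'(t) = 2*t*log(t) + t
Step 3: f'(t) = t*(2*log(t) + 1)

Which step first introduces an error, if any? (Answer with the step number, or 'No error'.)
No error

All steps in this derivation are correct.
The final answer f'(t) = t*(2*log(t) + 1) is valid.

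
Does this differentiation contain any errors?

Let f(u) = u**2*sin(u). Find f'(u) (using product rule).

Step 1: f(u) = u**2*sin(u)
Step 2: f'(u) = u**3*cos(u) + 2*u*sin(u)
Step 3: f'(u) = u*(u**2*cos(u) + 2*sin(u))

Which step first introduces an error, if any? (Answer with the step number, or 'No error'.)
Step 2

Step 2 is incorrect due to a wrong exponent.
The step shows: u**3*cos(u) + 2*u*sin(u)
The correct value should be: u**2*cos(u) + 2*u*sin(u)

Explanation: The exponent 2 on u was incorrectly written as 3: the term u**2*cos(u) was incorrectly written as u**3*cos(u)
The later steps are derived from this incorrect expression, so the error originates in Step 2.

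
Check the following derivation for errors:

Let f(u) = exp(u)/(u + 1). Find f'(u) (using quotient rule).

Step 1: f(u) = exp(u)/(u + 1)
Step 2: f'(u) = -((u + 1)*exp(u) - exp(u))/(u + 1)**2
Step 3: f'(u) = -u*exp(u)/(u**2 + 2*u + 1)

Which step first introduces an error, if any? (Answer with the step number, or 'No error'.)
Step 2

Step 2 is incorrect due to a sign flip.
The step shows: -((u + 1)*exp(u) - exp(u))/(u + 1)**2
The correct value should be: ((u + 1)*exp(u) - exp(u))/(u + 1)**2

Explanation: The sign of the whole expression was flipped: the term ((u + 1)*exp(u) - exp(u))/(u + 1)**2 was incorrectly written as -((u + 1)*exp(u) - exp(u))/(u + 1)**2
The later steps are derived from this incorrect expression, so the error originates in Step 2.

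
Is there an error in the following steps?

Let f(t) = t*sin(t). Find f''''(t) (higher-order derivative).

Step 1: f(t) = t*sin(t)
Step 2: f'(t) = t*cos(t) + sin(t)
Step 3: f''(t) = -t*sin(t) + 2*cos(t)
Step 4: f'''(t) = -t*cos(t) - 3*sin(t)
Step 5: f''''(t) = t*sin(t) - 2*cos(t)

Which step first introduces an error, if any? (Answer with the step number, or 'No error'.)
Step 5

Step 5 is incorrect due to a wrong coefficient.
The step shows: t*sin(t) - 2*cos(t)
The correct value should be: t*sin(t) - 4*cos(t)

Explanation: The coefficient -4 was incorrectly written as -2: the term -4*cos(t) was incorrectly written as -2*cos(t)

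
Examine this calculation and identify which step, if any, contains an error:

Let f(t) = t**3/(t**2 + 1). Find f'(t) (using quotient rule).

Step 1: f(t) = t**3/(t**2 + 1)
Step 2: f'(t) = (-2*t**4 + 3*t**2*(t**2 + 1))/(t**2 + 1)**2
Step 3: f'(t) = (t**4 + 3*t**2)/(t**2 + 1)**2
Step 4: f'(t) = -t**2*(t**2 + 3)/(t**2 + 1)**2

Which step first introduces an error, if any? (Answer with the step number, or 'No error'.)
Step 4

Step 4 is incorrect due to a sign flip.
The step shows: -t**2*(t**2 + 3)/(t**2 + 1)**2
The correct value should be: t**2*(t**2 + 3)/(t**2 + 1)**2

Explanation: The sign of the whole expression was flipped: the term t**2*(t**2 + 3)/(t**2 + 1)**2 was incorrectly written as -t**2*(t**2 + 3)/(t**2 + 1)**2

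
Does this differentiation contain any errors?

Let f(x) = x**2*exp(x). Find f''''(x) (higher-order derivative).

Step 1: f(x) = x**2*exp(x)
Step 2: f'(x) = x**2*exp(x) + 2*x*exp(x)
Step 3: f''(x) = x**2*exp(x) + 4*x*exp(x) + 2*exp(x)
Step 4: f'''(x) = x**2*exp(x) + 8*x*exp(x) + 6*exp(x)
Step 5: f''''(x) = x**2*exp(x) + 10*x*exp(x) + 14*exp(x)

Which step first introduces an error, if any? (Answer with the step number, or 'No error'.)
Step 4

Step 4 is incorrect due to a wrong coefficient.
The step shows: x**2*exp(x) + 8*x*exp(x) + 6*exp(x)
The correct value should be: x**2*exp(x) + 6*x*exp(x) + 6*exp(x)

Explanation: The coefficient 6 was incorrectly written as 8: the term 6*x*exp(x) was incorrectly written as 8*x*exp(x)
The later steps are derived from this incorrect expression, so the error originates in Step 4.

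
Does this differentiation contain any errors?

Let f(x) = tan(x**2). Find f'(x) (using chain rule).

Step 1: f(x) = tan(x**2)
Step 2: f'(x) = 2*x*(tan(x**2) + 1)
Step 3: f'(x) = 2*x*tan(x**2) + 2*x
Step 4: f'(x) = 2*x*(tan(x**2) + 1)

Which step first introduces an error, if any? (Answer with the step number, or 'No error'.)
Step 2

Step 2 is incorrect due to a wrong exponent.
The step shows: 2*x*(tan(x**2) + 1)
The correct value should be: 2*x*(tan(x**2)**2 + 1)

Explanation: The exponent 2 on tan(x**2) was incorrectly written as 1: the term 2*x*(tan(x**2)**2 + 1) was incorrectly written as 2*x*(tan(x**2) + 1)
The later steps are derived from this incorrect expression, so the error originates in Step 2.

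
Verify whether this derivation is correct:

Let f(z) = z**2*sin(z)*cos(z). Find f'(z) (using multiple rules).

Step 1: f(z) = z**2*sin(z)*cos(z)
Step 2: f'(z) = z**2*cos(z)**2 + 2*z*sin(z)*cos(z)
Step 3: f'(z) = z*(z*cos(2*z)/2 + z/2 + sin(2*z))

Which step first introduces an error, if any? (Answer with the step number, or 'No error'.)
Step 2

Step 2 is incorrect due to a dropped term.
The step shows: z**2*cos(z)**2 + 2*z*sin(z)*cos(z)
The correct value should be: -z**2*sin(z)**2 + z**2*cos(z)**2 + 2*z*sin(z)*cos(z)

Explanation: A term was dropped: the term -z**2*sin(z)**2 was incorrectly omitted
The later steps are derived from this incorrect expression, so the error originates in Step 2.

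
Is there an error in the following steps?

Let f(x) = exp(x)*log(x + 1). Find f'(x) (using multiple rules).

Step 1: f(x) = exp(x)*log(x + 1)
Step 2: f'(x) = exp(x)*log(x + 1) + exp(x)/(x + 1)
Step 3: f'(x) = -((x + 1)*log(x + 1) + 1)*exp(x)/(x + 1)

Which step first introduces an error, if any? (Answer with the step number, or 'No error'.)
Step 3

Step 3 is incorrect due to a sign flip.
The step shows: -((x + 1)*log(x + 1) + 1)*exp(x)/(x + 1)
The correct value should be: ((x + 1)*log(x + 1) + 1)*exp(x)/(x + 1)

Explanation: The sign of the whole expression was flipped: the term ((x + 1)*log(x + 1) + 1)*exp(x)/(x + 1) was incorrectly written as -((x + 1)*log(x + 1) + 1)*exp(x)/(x + 1)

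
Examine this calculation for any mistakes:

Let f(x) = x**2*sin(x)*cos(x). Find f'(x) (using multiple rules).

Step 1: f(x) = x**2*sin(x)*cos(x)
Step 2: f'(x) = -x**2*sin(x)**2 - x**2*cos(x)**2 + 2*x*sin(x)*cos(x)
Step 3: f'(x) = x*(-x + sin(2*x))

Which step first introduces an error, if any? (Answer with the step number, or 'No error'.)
Step 2

Step 2 is incorrect due to a sign flip.
The step shows: -x**2*sin(x)**2 - x**2*cos(x)**2 + 2*x*sin(x)*cos(x)
The correct value should be: -x**2*sin(x)**2 + x**2*cos(x)**2 + 2*x*sin(x)*cos(x)

Explanation: The sign of one term was flipped: the term x**2*cos(x)**2 was incorrectly written as -x**2*cos(x)**2
The later steps are derived from this incorrect expression, so the error originates in Step 2.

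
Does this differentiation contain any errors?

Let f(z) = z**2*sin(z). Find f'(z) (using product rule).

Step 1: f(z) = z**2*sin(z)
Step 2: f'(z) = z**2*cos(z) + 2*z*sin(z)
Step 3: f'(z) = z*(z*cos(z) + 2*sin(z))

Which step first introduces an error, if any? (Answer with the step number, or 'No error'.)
No error

All steps in this derivation are correct.
The final answer f'(z) = z*(z*cos(z) + 2*sin(z)) is valid.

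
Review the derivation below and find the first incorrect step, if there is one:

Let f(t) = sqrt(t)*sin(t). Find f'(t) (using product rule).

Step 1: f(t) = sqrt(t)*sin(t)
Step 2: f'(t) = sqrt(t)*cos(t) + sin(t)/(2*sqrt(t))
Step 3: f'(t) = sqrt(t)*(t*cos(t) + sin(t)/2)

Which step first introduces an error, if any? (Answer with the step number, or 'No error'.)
Step 3

Step 3 is incorrect due to a wrong exponent.
The step shows: sqrt(t)*(t*cos(t) + sin(t)/2)
The correct value should be: (t*cos(t) + sin(t)/2)/sqrt(t)

Explanation: The exponent -1/2 on t was incorrectly written as 1/2: the term (t*cos(t) + sin(t)/2)/sqrt(t) was incorrectly written as sqrt(t)*(t*cos(t) + sin(t)/2)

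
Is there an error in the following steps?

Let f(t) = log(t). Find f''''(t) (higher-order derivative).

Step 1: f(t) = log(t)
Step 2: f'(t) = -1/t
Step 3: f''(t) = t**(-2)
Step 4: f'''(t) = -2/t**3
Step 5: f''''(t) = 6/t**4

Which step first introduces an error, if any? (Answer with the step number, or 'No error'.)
Step 2

Step 2 is incorrect due to a sign flip.
The step shows: -1/t
The correct value should be: 1/t

Explanation: The sign of the whole expression was flipped: the term 1/t was incorrectly written as -1/t
The later steps are derived from this incorrect expression, so the error originates in Step 2.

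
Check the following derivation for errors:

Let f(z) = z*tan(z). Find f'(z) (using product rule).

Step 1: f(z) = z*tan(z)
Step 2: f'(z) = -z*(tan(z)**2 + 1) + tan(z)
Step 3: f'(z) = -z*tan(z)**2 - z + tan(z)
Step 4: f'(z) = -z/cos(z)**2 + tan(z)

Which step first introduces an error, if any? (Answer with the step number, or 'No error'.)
Step 2

Step 2 is incorrect due to a sign flip.
The step shows: -z*(tan(z)**2 + 1) + tan(z)
The correct value should be: z*(tan(z)**2 + 1) + tan(z)

Explanation: The sign of one term was flipped: the term z*(tan(z)**2 + 1) was incorrectly written as -z*(tan(z)**2 + 1)
The later steps are derived from this incorrect expression, so the error originates in Step 2.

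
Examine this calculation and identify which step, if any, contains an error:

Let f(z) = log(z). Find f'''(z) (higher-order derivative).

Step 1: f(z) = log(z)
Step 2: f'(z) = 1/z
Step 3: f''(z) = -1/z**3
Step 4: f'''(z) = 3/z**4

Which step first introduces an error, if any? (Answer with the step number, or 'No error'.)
Step 3

Step 3 is incorrect due to a wrong exponent.
The step shows: -1/z**3
The correct value should be: -1/z**2

Explanation: The exponent -2 on z was incorrectly written as -3: the term -1/z**2 was incorrectly written as -1/z**3
The later steps are derived from this incorrect expression, so the error originates in Step 3.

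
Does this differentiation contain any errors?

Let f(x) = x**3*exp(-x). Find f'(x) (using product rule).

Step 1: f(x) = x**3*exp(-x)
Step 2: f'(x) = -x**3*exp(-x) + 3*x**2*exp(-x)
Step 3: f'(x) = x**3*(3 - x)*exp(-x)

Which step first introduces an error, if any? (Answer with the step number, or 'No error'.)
Step 3

Step 3 is incorrect due to a wrong exponent.
The step shows: x**3*(3 - x)*exp(-x)
The correct value should be: x**2*(3 - x)*exp(-x)

Explanation: The exponent 2 on x was incorrectly written as 3: the term x**2*(3 - x)*exp(-x) was incorrectly written as x**3*(3 - x)*exp(-x)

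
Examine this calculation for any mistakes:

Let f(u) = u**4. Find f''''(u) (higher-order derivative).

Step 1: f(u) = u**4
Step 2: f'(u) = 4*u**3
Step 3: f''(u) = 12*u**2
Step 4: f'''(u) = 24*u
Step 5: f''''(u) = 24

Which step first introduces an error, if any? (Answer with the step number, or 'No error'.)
No error

All steps in this derivation are correct.
The final answer f''''(u) = 24 is valid.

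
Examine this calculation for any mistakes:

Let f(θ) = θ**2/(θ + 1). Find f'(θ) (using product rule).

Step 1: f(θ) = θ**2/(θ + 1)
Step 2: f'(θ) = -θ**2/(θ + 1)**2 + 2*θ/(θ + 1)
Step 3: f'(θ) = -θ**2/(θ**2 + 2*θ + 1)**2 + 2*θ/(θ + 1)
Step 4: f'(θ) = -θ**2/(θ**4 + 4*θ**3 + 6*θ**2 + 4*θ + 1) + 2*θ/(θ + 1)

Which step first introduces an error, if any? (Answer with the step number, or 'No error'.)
Step 3

Step 3 is incorrect due to a wrong exponent.
The step shows: -θ**2/(θ**2 + 2*θ + 1)**2 + 2*θ/(θ + 1)
The correct value should be: -θ**2/(θ**2 + 2*θ + 1) + 2*θ/(θ + 1)

Explanation: The exponent -1 on θ**2 + 2*θ + 1 was incorrectly written as -2: the term -θ**2/(θ**2 + 2*θ + 1) was incorrectly written as -θ**2/(θ**2 + 2*θ + 1)**2
The later steps are derived from this incorrect expression, so the error originates in Step 3.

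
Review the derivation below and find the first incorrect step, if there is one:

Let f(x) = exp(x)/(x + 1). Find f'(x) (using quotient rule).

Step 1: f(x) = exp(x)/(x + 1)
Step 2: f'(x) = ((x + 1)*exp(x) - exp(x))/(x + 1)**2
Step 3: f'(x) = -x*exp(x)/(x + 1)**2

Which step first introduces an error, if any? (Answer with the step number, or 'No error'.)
Step 3

Step 3 is incorrect due to a sign flip.
The step shows: -x*exp(x)/(x + 1)**2
The correct value should be: x*exp(x)/(x + 1)**2

Explanation: The sign of the whole expression was flipped: the term x*exp(x)/(x + 1)**2 was incorrectly written as -x*exp(x)/(x + 1)**2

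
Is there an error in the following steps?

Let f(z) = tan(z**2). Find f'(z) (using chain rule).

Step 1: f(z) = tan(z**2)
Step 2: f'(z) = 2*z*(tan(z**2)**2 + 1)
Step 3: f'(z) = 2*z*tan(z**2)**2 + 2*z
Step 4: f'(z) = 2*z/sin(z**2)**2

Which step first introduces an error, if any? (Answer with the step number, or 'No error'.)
Step 4

Step 4 is incorrect due to a wrong trig function.
The step shows: 2*z/sin(z**2)**2
The correct value should be: 2*z/cos(z**2)**2

Explanation: cos(z**2) was incorrectly written as sin(z**2): the term 2*z/cos(z**2)**2 was incorrectly written as 2*z/sin(z**2)**2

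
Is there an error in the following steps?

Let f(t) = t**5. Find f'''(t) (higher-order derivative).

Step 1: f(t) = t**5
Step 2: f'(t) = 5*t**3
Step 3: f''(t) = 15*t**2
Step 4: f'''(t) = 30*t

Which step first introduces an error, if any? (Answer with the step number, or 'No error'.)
Step 2

Step 2 is incorrect due to a wrong exponent.
The step shows: 5*t**3
The correct value should be: 5*t**4

Explanation: The exponent 4 on t was incorrectly written as 3: the term 5*t**4 was incorrectly written as 5*t**3
The later steps are derived from this incorrect expression, so the error originates in Step 2.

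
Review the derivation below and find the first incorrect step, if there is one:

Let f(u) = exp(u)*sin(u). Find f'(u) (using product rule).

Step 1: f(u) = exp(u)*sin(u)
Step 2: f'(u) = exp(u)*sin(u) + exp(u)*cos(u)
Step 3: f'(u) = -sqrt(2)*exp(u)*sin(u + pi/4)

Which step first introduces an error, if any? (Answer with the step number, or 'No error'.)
Step 3

Step 3 is incorrect due to a sign flip.
The step shows: -sqrt(2)*exp(u)*sin(u + pi/4)
The correct value should be: sqrt(2)*exp(u)*sin(u + pi/4)

Explanation: The sign of the whole expression was flipped: the term sqrt(2)*exp(u)*sin(u + pi/4) was incorrectly written as -sqrt(2)*exp(u)*sin(u + pi/4)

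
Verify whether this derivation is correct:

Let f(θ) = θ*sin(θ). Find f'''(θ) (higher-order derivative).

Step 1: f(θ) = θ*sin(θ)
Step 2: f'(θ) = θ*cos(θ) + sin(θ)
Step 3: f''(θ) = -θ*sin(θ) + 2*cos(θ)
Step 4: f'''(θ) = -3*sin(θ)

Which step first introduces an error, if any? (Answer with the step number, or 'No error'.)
Step 4

Step 4 is incorrect due to a dropped term.
The step shows: -3*sin(θ)
The correct value should be: -θ*cos(θ) - 3*sin(θ)

Explanation: A term was dropped: the term -θ*cos(θ) was incorrectly omitted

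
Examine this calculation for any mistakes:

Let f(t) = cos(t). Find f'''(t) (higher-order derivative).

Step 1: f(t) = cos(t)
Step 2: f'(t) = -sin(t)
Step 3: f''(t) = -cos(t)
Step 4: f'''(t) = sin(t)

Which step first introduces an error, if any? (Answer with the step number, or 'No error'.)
No error

All steps in this derivation are correct.
The final answer f'''(t) = sin(t) is valid.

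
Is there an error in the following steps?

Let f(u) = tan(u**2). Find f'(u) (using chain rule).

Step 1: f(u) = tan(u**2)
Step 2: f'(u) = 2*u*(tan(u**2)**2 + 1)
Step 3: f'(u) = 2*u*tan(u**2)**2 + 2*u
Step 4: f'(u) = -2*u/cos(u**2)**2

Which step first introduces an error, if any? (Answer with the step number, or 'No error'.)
Step 4

Step 4 is incorrect due to a sign flip.
The step shows: -2*u/cos(u**2)**2
The correct value should be: 2*u/cos(u**2)**2

Explanation: The sign of the whole expression was flipped: the term 2*u/cos(u**2)**2 was incorrectly written as -2*u/cos(u**2)**2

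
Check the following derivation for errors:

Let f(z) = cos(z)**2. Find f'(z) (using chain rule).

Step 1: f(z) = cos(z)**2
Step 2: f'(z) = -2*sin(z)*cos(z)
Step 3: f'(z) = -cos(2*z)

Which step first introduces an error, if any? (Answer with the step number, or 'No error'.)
Step 3

Step 3 is incorrect due to a wrong trig function.
The step shows: -cos(2*z)
The correct value should be: -sin(2*z)

Explanation: sin(2*z) was incorrectly written as cos(2*z): the term -sin(2*z) was incorrectly written as -cos(2*z)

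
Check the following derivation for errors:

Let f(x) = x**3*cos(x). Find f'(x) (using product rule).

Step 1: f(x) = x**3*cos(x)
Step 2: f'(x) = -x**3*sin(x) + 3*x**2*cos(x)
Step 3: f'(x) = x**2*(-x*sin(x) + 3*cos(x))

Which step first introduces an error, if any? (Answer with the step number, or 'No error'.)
No error

All steps in this derivation are correct.
The final answer f'(x) = x**2*(-x*sin(x) + 3*cos(x)) is valid.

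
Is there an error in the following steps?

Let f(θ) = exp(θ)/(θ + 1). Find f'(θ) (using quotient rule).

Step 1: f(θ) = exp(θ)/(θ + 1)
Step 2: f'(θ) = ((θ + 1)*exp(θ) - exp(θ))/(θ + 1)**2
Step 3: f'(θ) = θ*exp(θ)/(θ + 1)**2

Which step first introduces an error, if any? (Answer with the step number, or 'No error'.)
No error

All steps in this derivation are correct.
The final answer f'(θ) = θ*exp(θ)/(θ + 1)**2 is valid.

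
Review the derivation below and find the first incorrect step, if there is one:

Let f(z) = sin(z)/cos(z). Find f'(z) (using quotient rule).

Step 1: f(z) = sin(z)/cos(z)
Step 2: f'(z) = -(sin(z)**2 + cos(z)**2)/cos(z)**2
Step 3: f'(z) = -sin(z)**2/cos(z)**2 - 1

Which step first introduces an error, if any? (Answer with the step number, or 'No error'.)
Step 2

Step 2 is incorrect due to a sign flip.
The step shows: -(sin(z)**2 + cos(z)**2)/cos(z)**2
The correct value should be: (sin(z)**2 + cos(z)**2)/cos(z)**2

Explanation: The sign of the whole expression was flipped: the term (sin(z)**2 + cos(z)**2)/cos(z)**2 was incorrectly written as -(sin(z)**2 + cos(z)**2)/cos(z)**2
The later steps are derived from this incorrect expression, so the error originates in Step 2.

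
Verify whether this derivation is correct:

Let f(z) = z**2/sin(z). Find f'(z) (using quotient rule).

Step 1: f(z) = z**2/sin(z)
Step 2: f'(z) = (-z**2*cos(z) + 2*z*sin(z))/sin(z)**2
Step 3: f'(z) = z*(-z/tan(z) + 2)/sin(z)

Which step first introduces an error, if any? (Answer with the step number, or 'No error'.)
No error

All steps in this derivation are correct.
The final answer f'(z) = z*(-z/tan(z) + 2)/sin(z) is valid.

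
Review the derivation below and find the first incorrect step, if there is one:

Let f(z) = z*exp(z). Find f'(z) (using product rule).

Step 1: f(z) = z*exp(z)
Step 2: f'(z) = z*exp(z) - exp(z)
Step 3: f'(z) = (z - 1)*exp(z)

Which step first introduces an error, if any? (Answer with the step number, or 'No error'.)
Step 2

Step 2 is incorrect due to a sign flip.
The step shows: z*exp(z) - exp(z)
The correct value should be: z*exp(z) + exp(z)

Explanation: The sign of one term was flipped: the term exp(z) was incorrectly written as -exp(z)
The later steps are derived from this incorrect expression, so the error originates in Step 2.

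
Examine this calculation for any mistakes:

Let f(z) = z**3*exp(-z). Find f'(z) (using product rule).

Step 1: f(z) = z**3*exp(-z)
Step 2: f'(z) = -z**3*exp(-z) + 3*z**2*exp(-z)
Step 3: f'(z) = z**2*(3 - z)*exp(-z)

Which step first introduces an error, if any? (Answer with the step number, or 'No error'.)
No error

All steps in this derivation are correct.
The final answer f'(z) = z**2*(3 - z)*exp(-z) is valid.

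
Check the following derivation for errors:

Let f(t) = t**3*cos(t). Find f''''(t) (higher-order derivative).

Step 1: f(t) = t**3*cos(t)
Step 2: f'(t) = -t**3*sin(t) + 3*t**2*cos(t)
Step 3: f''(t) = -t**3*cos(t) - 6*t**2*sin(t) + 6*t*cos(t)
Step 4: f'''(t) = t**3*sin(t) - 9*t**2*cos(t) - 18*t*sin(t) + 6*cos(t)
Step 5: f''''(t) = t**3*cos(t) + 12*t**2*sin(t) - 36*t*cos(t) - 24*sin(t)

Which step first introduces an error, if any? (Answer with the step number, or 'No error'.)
No error

All steps in this derivation are correct.
The final answer f''''(t) = t**3*cos(t) + 12*t**2*sin(t) - 36*t*cos(t) - 24*sin(t) is valid.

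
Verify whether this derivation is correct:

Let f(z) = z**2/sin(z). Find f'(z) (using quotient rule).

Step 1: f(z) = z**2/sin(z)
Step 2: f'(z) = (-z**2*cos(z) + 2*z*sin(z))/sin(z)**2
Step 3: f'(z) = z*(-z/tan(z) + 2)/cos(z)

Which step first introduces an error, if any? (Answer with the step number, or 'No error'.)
Step 3

Step 3 is incorrect due to a wrong trig function.
The step shows: z*(-z/tan(z) + 2)/cos(z)
The correct value should be: z*(-z/tan(z) + 2)/sin(z)

Explanation: sin(z) was incorrectly written as cos(z): the term z*(-z/tan(z) + 2)/sin(z) was incorrectly written as z*(-z/tan(z) + 2)/cos(z)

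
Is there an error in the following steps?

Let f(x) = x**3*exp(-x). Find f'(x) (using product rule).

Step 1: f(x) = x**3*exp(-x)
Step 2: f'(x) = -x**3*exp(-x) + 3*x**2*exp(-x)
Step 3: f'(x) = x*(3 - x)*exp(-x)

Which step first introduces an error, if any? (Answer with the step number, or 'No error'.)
Step 3

Step 3 is incorrect due to a wrong exponent.
The step shows: x*(3 - x)*exp(-x)
The correct value should be: x**2*(3 - x)*exp(-x)

Explanation: The exponent 2 on x was incorrectly written as 1: the term x**2*(3 - x)*exp(-x) was incorrectly written as x*(3 - x)*exp(-x)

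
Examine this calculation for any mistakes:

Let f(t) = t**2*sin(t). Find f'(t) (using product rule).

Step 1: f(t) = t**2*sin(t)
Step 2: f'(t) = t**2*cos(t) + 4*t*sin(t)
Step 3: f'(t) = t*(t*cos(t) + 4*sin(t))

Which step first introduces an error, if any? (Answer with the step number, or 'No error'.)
Step 2

Step 2 is incorrect due to a wrong coefficient.
The step shows: t**2*cos(t) + 4*t*sin(t)
The correct value should be: t**2*cos(t) + 2*t*sin(t)

Explanation: The coefficient 2 was incorrectly written as 4: the term 2*t*sin(t) was incorrectly written as 4*t*sin(t)
The later steps are derived from this incorrect expression, so the error originates in Step 2.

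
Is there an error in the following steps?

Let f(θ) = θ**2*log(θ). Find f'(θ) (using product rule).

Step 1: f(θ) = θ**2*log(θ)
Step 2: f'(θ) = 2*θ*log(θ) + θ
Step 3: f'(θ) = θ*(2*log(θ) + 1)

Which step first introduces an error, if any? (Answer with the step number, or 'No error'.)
No error

All steps in this derivation are correct.
The final answer f'(θ) = θ*(2*log(θ) + 1) is valid.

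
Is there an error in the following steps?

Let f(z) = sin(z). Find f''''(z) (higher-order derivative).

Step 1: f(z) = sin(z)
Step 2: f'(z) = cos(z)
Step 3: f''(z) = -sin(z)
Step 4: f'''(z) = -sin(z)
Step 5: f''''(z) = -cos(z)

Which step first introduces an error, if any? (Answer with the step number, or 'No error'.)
Step 4

Step 4 is incorrect due to a wrong trig function.
The step shows: -sin(z)
The correct value should be: -cos(z)

Explanation: cos(z) was incorrectly written as sin(z): the term -cos(z) was incorrectly written as -sin(z)
The later steps are derived from this incorrect expression, so the error originates in Step 4.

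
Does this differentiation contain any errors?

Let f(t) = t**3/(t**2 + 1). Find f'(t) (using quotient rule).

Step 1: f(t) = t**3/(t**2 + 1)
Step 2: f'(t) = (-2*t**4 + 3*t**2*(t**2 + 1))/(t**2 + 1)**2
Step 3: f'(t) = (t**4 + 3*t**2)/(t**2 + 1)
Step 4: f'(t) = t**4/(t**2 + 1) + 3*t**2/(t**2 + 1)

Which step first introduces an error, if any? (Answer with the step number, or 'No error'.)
Step 3

Step 3 is incorrect due to a wrong exponent.
The step shows: (t**4 + 3*t**2)/(t**2 + 1)
The correct value should be: (t**4 + 3*t**2)/(t**2 + 1)**2

Explanation: The exponent -2 on t**2 + 1 was incorrectly written as -1: the term (t**4 + 3*t**2)/(t**2 + 1)**2 was incorrectly written as (t**4 + 3*t**2)/(t**2 + 1)
The later steps are derived from this incorrect expression, so the error originates in Step 3.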